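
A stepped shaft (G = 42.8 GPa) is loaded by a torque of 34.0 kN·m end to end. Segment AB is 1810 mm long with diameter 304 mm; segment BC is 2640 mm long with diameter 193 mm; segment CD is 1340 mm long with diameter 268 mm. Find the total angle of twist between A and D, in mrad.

19.2 mrad

J_AB = π(0.304)⁴/32 = 8.38×10^-4 m⁴; J_BC = π(0.193)⁴/32 = 1.36×10^-4 m⁴; J_CD = π(0.268)⁴/32 = 5.06×10^-4 m⁴.
θ = (T/G)·Σ L_i/J_i = (34000/42.8×10⁹)·(1.81/8.38×10^-4 + 2.64/1.36×10^-4 + 1.34/5.06×10^-4) = 0.01921 rad.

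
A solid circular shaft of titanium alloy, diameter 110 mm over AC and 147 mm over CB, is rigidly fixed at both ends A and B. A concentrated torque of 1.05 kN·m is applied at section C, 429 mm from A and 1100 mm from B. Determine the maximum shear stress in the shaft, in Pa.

1.79e6 Pa

Compatibility: T_A·a/J_AC = T_B·b/J_CB with T_A + T_B = T₀.
J_AC = 1.44×10^-5 m⁴, J_CB = 4.58×10^-5 m⁴, so T_A = T₀·(J_AC/a)/((J_AC/a)+(J_CB/b)) = 467.9 N·m, T_B = 582.1 N·m.
τ in each portion: τ_AC = 1.79×10^6 Pa, τ_CB = 9.33×10^5 Pa; maximum is in AC.
τ_max = T_AC·r/J = 467.9·0.0550/1.44×10^-5 = 1.791×10^6 Pa.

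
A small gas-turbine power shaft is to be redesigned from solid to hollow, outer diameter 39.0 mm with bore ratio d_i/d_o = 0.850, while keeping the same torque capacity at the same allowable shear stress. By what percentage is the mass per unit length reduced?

Equal τ_max and T ⇒ the solid shaft needs d_s³ = d_o³(1−k⁴), so d_s = 39.0·(1−0.850⁴)^(1/3) = 30.49 mm.
Area ratio A_h/A_s = d_o²(1−k²)/d_s² = (1−k²)/(1−k⁴)^(2/3) = 0.4539.
Mass saving = 1 − 0.4539 = 54.6 %.

54.6 %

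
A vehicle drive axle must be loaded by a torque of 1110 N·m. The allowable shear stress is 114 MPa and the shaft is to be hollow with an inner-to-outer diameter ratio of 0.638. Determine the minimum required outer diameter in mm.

39.0 mm

For a hollow shaft with d_i/d_o = 0.638: τ_max = 16T/(π d_o³ (1−k⁴)), so d_o = [16T/(π τ_allow (1−k⁴))]^(1/3) = [16·1110/(π·1.14×10^8·0.8343)]^(1/3) = 0.03903 m.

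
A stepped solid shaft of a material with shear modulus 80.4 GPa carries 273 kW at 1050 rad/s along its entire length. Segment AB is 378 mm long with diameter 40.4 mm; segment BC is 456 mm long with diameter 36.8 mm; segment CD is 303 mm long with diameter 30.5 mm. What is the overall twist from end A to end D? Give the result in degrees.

ω = 1050 rad/s, so T = P/ω = 273×10³ / 1050 = 260.0 N·m.
J_AB = π(0.0404)⁴/32 = 2.62×10^-7 m⁴; J_BC = π(0.0368)⁴/32 = 1.80×10^-7 m⁴; J_CD = π(0.0305)⁴/32 = 8.50×10^-8 m⁴.
θ = (T/G)·Σ L_i/J_i = (260.0/80.4×10⁹)·(0.378/2.62×10^-7 + 0.456/1.80×10^-7 + 0.303/8.50×10^-8) = 0.02440 rad.

1.40°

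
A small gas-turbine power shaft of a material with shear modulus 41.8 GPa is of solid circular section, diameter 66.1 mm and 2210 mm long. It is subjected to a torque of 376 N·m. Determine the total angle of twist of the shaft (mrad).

J = πd⁴/32 = π(0.0661)⁴/32 = 1.874×10^-6 m⁴.
θ = T·L/(G·J) = 376.0 × 2.21 / (41.8×10⁹ × 1.874×10^-6) = 0.01061 rad.

10.6 mrad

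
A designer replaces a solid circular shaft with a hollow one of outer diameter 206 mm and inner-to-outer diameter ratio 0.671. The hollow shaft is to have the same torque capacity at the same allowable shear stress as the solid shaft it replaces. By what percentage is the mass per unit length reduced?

36.1 %

Equal τ_max and T ⇒ the solid shaft needs d_s³ = d_o³(1−k⁴), so d_s = 206·(1−0.671⁴)^(1/3) = 191.0 mm.
Area ratio A_h/A_s = d_o²(1−k²)/d_s² = (1−k²)/(1−k⁴)^(2/3) = 0.6394.
Mass saving = 1 − 0.6394 = 36.1 %.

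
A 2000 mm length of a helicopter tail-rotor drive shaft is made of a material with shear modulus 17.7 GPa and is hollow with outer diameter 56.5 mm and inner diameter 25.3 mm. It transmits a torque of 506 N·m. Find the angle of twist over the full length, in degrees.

3.41°

J = π(d_o⁴ − d_i⁴)/32 = π(0.0565⁴ − 0.0253⁴)/32 = 9.602×10^-7 m⁴.
θ = T·L/(G·J) = 506.0 × 2.00 / (17.7×10⁹ × 9.602×10^-7) = 0.05954 rad.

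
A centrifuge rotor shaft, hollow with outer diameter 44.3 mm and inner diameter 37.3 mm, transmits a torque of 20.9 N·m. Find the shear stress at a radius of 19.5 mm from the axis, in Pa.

2.17e6 Pa

J = π(d_o⁴ − d_i⁴)/32 = π(0.0443⁴ − 0.0373⁴)/32 = 1.881×10^-7 m⁴.
Shear stress varies linearly with radius: τ = T·r/J = 20.90 × 0.0195 / 1.881×10^-7 = 2.167×10^6 Pa.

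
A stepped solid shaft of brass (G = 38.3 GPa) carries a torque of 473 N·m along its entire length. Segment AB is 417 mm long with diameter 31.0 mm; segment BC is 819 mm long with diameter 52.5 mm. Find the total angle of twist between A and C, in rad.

0.0704 rad

J_AB = π(0.0310)⁴/32 = 9.07×10^-8 m⁴; J_BC = π(0.0525)⁴/32 = 7.46×10^-7 m⁴.
θ = (T/G)·Σ L_i/J_i = (473.0/38.3×10⁹)·(0.417/9.07×10^-8 + 0.819/7.46×10^-7) = 0.07036 rad.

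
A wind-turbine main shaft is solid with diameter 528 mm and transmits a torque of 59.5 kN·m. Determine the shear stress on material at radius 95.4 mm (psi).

J = πd⁴/32 = π(0.528)⁴/32 = 7.630×10^-3 m⁴.
Shear stress varies linearly with radius: τ = T·r/J = 59500 × 0.0954 / 7.630×10^-3 = 7.439×10^5 Pa.

108 psi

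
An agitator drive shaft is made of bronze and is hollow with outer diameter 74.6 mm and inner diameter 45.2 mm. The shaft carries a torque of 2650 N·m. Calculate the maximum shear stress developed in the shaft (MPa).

37.6 MPa

J = π(d_o⁴ − d_i⁴)/32 = π(0.0746⁴ − 0.0452⁴)/32 = 2.631×10^-6 m⁴.
τ_max = T·r/J = 2650 × 0.0373 / 2.631×10^-6 = 3.757×10^7 Pa.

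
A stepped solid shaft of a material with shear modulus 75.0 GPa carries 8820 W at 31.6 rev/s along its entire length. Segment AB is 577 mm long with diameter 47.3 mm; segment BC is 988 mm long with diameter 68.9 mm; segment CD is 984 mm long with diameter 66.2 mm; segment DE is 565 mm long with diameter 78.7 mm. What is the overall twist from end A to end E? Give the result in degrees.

ω = 2π·31.6 = 198.5 rad/s, so T = P/ω = 8820 / 198.5 = 44.42 N·m.
J_AB = π(0.0473)⁴/32 = 4.91×10^-7 m⁴; J_BC = π(0.0689)⁴/32 = 2.21×10^-6 m⁴; J_CD = π(0.0662)⁴/32 = 1.89×10^-6 m⁴; J_DE = π(0.0787)⁴/32 = 3.77×10^-6 m⁴.
θ = (T/G)·Σ L_i/J_i = (44.42/75.0×10⁹)·(0.577/4.91×10^-7 + 0.988/2.21×10^-6 + 0.984/1.89×10^-6 + 0.565/3.77×10^-6) = 1.358×10^-3 rad.

0.0778°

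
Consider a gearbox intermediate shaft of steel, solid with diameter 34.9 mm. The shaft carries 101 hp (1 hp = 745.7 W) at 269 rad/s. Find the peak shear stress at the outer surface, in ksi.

4.87 ksi

ω = 269 rad/s, so T = P/ω = 101×745.7 / 269.0 = 280.0 N·m.
J = πd⁴/32 = π(0.0349)⁴/32 = 1.456×10^-7 m⁴.
τ_max = T·r/J = 280.0 × 0.0175 / 1.456×10^-7 = 3.354×10^7 Pa.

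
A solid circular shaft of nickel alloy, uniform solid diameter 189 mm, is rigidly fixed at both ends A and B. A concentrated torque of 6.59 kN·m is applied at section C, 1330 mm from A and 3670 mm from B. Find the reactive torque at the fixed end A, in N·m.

With uniform GJ and both ends fixed, compatibility θ_AC = θ_CB gives T_A·a = T_B·b, together with T_A + T_B = T₀.
T_A = T₀·b/(a+b) = 6590·3670/5000 = 4837 N·m; T_B = 1753 N·m.

4840 N·m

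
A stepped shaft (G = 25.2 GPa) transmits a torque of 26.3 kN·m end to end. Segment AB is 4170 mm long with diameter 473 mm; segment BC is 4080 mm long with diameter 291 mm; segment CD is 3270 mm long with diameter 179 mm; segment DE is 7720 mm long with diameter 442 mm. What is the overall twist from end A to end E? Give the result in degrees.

2.46°

J_AB = π(0.473)⁴/32 = 4.91×10^-3 m⁴; J_BC = π(0.291)⁴/32 = 7.04×10^-4 m⁴; J_CD = π(0.179)⁴/32 = 1.01×10^-4 m⁴; J_DE = π(0.442)⁴/32 = 3.75×10^-3 m⁴.
θ = (T/G)·Σ L_i/J_i = (26300/25.2×10⁹)·(4.17/4.91×10^-3 + 4.08/7.04×10^-4 + 3.27/1.01×10^-4 + 7.72/3.75×10^-3) = 0.04294 rad.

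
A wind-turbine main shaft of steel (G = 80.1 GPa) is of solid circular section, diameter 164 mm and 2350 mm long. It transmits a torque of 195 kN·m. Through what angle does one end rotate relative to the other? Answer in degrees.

J = πd⁴/32 = π(0.164)⁴/32 = 7.102×10^-5 m⁴.
θ = T·L/(G·J) = 195000 × 2.35 / (80.1×10⁹ × 7.102×10^-5) = 0.08056 rad.

4.62°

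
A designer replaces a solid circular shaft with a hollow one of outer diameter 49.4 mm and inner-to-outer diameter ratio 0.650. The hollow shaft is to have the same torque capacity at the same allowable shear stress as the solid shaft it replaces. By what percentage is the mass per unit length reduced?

34.2 %

Equal τ_max and T ⇒ the solid shaft needs d_s³ = d_o³(1−k⁴), so d_s = 49.4·(1−0.650⁴)^(1/3) = 46.27 mm.
Area ratio A_h/A_s = d_o²(1−k²)/d_s² = (1−k²)/(1−k⁴)^(2/3) = 0.6584.
Mass saving = 1 − 0.6584 = 34.2 %.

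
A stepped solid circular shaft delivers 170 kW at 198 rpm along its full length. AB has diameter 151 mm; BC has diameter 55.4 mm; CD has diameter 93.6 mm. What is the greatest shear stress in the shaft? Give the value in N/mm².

246 N/mm²

ω = 2π·198/60 = 20.73 rad/s, so T = P/ω = 170×10³ / 20.73 = 8199 N·m.
Under the same torque, τ_max = 16T/(πd³) is largest where d is smallest — segment BC (d = 55.4 mm).
τ_max = 16·8199/(π·(0.0554)³) = 2.456×10^8 Pa.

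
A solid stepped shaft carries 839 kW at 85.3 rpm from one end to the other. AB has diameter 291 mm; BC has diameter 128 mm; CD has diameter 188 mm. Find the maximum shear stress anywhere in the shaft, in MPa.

228 MPa

ω = 2π·85.3/60 = 8.933 rad/s, so T = P/ω = 839×10³ / 8.933 = 93930 N·m.
Under the same torque, τ_max = 16T/(πd³) is largest where d is smallest — segment BC (d = 128 mm).
τ_max = 16·93930/(π·(0.128)³) = 2.281×10^8 Pa.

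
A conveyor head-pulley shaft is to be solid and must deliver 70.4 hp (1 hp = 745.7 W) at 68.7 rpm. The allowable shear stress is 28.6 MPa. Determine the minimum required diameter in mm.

109 mm

ω = 2π·68.7/60 = 7.194 rad/s, so T = P/ω = 70.4×745.7 / 7.194 = 7297 N·m.
For a solid shaft τ_max = 16T/(πd³), so d = (16T/(π τ_allow))^(1/3) = (16·7297/(π·2.86×10^7))^(1/3) = 0.1091 m.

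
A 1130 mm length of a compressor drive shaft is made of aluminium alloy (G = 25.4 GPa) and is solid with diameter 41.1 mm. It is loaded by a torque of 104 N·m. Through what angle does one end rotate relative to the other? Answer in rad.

0.0165 rad

J = πd⁴/32 = π(0.0411)⁴/32 = 2.801×10^-7 m⁴.
θ = T·L/(G·J) = 104.0 × 1.13 / (25.4×10⁹ × 2.801×10^-7) = 0.01652 rad.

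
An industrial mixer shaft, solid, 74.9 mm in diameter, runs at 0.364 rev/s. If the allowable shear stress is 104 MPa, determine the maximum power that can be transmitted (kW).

J = πd⁴/32 = π(0.0749)⁴/32 = 3.090×10^-6 m⁴.
T_max = τ_allow·J/r = 1.04×10^8 × 3.090×10^-6 / 0.0375 = 8580 N·m.
ω = 2π·0.364 = 2.287 rad/s, so P_max = T_max·ω = 1.962×10^4 W.

19.6 kW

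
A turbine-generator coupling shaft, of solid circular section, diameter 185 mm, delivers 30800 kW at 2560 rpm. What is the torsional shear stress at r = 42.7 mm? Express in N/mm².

ω = 2π·2560/60 = 268.1 rad/s, so T = P/ω = 30800×10³ / 268.1 = 114900 N·m.
J = πd⁴/32 = π(0.185)⁴/32 = 1.150×10^-4 m⁴.
Shear stress varies linearly with radius: τ = T·r/J = 114900 × 0.0427 / 1.150×10^-4 = 4.266×10^7 Pa.

42.7 N/mm²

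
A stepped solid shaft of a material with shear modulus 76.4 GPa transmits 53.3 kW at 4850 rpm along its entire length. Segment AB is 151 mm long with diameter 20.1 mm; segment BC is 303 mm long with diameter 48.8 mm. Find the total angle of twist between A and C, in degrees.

0.784°

ω = 2π·4850/60 = 507.9 rad/s, so T = P/ω = 53.3×10³ / 507.9 = 104.9 N·m.
J_AB = π(0.0201)⁴/32 = 1.60×10^-8 m⁴; J_BC = π(0.0488)⁴/32 = 5.57×10^-7 m⁴.
θ = (T/G)·Σ L_i/J_i = (104.9/76.4×10⁹)·(0.151/1.60×10^-8 + 0.303/5.57×10^-7) = 0.01369 rad.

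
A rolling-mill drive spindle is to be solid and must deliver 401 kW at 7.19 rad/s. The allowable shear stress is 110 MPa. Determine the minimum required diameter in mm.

ω = 7.19 rad/s, so T = P/ω = 401×10³ / 7.190 = 55770 N·m.
For a solid shaft τ_max = 16T/(πd³), so d = (16T/(π τ_allow))^(1/3) = (16·55770/(π·1.10×10^8))^(1/3) = 0.1372 m.

137 mm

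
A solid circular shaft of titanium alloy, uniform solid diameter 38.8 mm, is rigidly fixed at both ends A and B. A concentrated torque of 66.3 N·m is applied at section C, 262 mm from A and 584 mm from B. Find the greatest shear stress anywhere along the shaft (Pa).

3.99e6 Pa

With uniform GJ and both ends fixed, compatibility θ_AC = θ_CB gives T_A·a = T_B·b, together with T_A + T_B = T₀.
T_A = T₀·b/(a+b) = 66.30·584/846.0 = 45.77 N·m; T_B = 20.53 N·m.
τ in each portion: τ_AC = 3.99×10^6 Pa, τ_CB = 1.79×10^6 Pa; maximum is in AC.
τ_max = T_AC·r/J = 45.77·0.0194/2.22×10^-7 = 3.991×10^6 Pa.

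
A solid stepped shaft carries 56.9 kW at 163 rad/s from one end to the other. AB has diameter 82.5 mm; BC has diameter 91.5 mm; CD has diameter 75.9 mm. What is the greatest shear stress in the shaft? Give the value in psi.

590 psi

ω = 163 rad/s, so T = P/ω = 56.9×10³ / 163.0 = 349.1 N·m.
Under the same torque, τ_max = 16T/(πd³) is largest where d is smallest — segment CD (d = 75.9 mm).
τ_max = 16·349.1/(π·(0.0759)³) = 4.066×10^6 Pa.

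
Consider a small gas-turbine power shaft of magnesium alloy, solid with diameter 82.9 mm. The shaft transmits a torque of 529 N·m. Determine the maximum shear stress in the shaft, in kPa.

J = πd⁴/32 = π(0.0829)⁴/32 = 4.637×10^-6 m⁴.
τ_max = T·r/J = 529.0 × 0.0415 / 4.637×10^-6 = 4.729×10^6 Pa.

4730 kPa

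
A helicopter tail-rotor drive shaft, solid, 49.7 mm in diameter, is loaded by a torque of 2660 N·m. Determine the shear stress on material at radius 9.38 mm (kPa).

41700 kPa

J = πd⁴/32 = π(0.0497)⁴/32 = 5.990×10^-7 m⁴.
Shear stress varies linearly with radius: τ = T·r/J = 2660 × 0.00938 / 5.990×10^-7 = 4.165×10^7 Pa.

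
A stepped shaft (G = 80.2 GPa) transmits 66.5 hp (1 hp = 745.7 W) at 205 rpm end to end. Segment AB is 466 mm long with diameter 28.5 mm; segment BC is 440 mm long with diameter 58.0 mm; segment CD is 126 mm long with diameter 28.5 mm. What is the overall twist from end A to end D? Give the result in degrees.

ω = 2π·205/60 = 21.47 rad/s, so T = P/ω = 66.5×745.7 / 21.47 = 2310 N·m.
J_AB = π(0.0285)⁴/32 = 6.48×10^-8 m⁴; J_BC = π(0.0580)⁴/32 = 1.11×10^-6 m⁴; J_CD = π(0.0285)⁴/32 = 6.48×10^-8 m⁴.
θ = (T/G)·Σ L_i/J_i = (2310/80.2×10⁹)·(0.466/6.48×10^-8 + 0.440/1.11×10^-6 + 0.126/6.48×10^-8) = 0.2747 rad.

15.7°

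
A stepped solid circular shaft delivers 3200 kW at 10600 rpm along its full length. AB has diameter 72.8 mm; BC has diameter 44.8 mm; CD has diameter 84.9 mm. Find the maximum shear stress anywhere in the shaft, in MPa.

ω = 2π·10600/60 = 1110 rad/s, so T = P/ω = 3200×10³ / 1110 = 2883 N·m.
Under the same torque, τ_max = 16T/(πd³) is largest where d is smallest — segment BC (d = 44.8 mm).
τ_max = 16·2883/(π·(0.0448)³) = 1.633×10^8 Pa.

163 MPa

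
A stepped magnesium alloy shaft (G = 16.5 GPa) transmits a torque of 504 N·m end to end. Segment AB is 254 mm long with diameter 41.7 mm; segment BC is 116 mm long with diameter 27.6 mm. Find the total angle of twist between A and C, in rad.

J_AB = π(0.0417)⁴/32 = 2.97×10^-7 m⁴; J_BC = π(0.0276)⁴/32 = 5.70×10^-8 m⁴.
θ = (T/G)·Σ L_i/J_i = (504.0/16.5×10⁹)·(0.254/2.97×10^-7 + 0.116/5.70×10^-8) = 0.08833 rad.

0.0883 rad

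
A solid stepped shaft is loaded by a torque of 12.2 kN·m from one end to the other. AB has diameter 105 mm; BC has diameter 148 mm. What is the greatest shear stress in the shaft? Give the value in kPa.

53700 kPa

Under the same torque, τ_max = 16T/(πd³) is largest where d is smallest — segment AB (d = 105 mm).
τ_max = 16·12200/(π·(0.105)³) = 5.367×10^7 Pa.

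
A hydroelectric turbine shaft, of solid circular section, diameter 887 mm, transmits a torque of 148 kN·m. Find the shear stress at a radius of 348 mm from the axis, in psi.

123 psi

J = πd⁴/32 = π(0.887)⁴/32 = 0.06077 m⁴.
Shear stress varies linearly with radius: τ = T·r/J = 148000 × 0.348 / 0.06077 = 8.475×10^5 Pa.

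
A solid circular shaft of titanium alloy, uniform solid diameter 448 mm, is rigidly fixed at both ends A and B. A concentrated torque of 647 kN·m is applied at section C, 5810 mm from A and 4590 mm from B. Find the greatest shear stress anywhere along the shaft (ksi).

2.97 ksi

With uniform GJ and both ends fixed, compatibility θ_AC = θ_CB gives T_A·a = T_B·b, together with T_A + T_B = T₀.
T_A = T₀·b/(a+b) = 647000·4590/10400 = 285600 N·m; T_B = 361400 N·m.
τ in each portion: τ_AC = 1.62×10^7 Pa, τ_CB = 2.05×10^7 Pa; maximum is in CB.
τ_max = T_CB·r/J = 361400·0.224/3.95×10^-3 = 2.047×10^7 Pa.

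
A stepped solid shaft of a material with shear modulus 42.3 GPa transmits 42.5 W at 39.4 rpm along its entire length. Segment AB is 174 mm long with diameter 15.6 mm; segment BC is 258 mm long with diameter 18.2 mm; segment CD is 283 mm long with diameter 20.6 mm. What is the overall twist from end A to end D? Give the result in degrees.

0.975°

ω = 2π·39.4/60 = 4.126 rad/s, so T = P/ω = 42.5 / 4.126 = 10.30 N·m.
J_AB = π(0.0156)⁴/32 = 5.81×10^-9 m⁴; J_BC = π(0.0182)⁴/32 = 1.08×10^-8 m⁴; J_CD = π(0.0206)⁴/32 = 1.77×10^-8 m⁴.
θ = (T/G)·Σ L_i/J_i = (10.30/42.3×10⁹)·(0.174/5.81×10^-9 + 0.258/1.08×10^-8 + 0.283/1.77×10^-8) = 0.01702 rad.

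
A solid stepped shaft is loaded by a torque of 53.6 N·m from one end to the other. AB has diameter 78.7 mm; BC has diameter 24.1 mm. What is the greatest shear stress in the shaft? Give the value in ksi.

Under the same torque, τ_max = 16T/(πd³) is largest where d is smallest — segment BC (d = 24.1 mm).
τ_max = 16·53.60/(π·(0.0241)³) = 1.950×10^7 Pa.

2.83 ksi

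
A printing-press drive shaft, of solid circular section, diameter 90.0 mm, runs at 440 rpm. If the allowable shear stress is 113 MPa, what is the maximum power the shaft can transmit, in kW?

J = πd⁴/32 = π(0.0900)⁴/32 = 6.441×10^-6 m⁴.
T_max = τ_allow·J/r = 1.13×10^8 × 6.441×10^-6 / 0.0450 = 16170 N·m.
ω = 2π·440/60 = 46.08 rad/s, so P_max = T_max·ω = 7.453×10^5 W.

745 kW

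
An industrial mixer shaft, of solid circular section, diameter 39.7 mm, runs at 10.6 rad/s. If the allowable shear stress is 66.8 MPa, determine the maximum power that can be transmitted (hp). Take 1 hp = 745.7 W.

J = πd⁴/32 = π(0.0397)⁴/32 = 2.439×10^-7 m⁴.
T_max = τ_allow·J/r = 6.68×10^7 × 2.439×10^-7 / 0.0199 = 820.7 N·m.
ω = 10.6 rad/s, so P_max = T_max·ω = 8699 W.

11.7 hp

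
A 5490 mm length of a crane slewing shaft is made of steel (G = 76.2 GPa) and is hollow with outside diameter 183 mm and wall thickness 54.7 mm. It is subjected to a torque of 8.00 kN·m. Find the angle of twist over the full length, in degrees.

J = π(d_o⁴ − d_i⁴)/32 = π(0.183⁴ − 0.0736⁴)/32 = 1.072×10^-4 m⁴.
θ = T·L/(G·J) = 8000 × 5.49 / (76.2×10⁹ × 1.072×10^-4) = 5.375×10^-3 rad.

0.308°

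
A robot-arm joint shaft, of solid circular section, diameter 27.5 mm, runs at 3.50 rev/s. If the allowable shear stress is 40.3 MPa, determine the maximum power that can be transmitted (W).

3620 W

J = πd⁴/32 = π(0.0275)⁴/32 = 5.615×10^-8 m⁴.
T_max = τ_allow·J/r = 4.03×10^7 × 5.615×10^-8 / 0.0138 = 164.6 N·m.
ω = 2π·3.50 = 21.99 rad/s, so P_max = T_max·ω = 3619 W.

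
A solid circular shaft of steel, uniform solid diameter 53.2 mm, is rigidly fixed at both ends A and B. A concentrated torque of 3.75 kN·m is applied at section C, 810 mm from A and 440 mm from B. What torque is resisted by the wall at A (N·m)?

With uniform GJ and both ends fixed, compatibility θ_AC = θ_CB gives T_A·a = T_B·b, together with T_A + T_B = T₀.
T_A = T₀·b/(a+b) = 3750·440/1250 = 1320 N·m; T_B = 2430 N·m.

1320 N·m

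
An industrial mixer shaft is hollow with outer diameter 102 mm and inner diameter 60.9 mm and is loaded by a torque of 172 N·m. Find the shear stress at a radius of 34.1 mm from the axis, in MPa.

J = π(d_o⁴ − d_i⁴)/32 = π(0.102⁴ − 0.0609⁴)/32 = 9.276×10^-6 m⁴.
Shear stress varies linearly with radius: τ = T·r/J = 172.0 × 0.0341 / 9.276×10^-6 = 6.323×10^5 Pa.

0.632 MPa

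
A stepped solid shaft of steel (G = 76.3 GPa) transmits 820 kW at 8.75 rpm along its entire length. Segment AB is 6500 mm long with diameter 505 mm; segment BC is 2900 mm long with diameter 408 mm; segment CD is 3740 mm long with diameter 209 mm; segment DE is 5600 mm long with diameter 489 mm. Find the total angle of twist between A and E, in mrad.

270 mrad

ω = 2π·8.75/60 = 0.9163 rad/s, so T = P/ω = 820×10³ / 0.9163 = 894900 N·m.
J_AB = π(0.505)⁴/32 = 6.39×10^-3 m⁴; J_BC = π(0.408)⁴/32 = 2.72×10^-3 m⁴; J_CD = π(0.209)⁴/32 = 1.87×10^-4 m⁴; J_DE = π(0.489)⁴/32 = 5.61×10^-3 m⁴.
θ = (T/G)·Σ L_i/J_i = (894900/76.3×10⁹)·(6.50/6.39×10^-3 + 2.90/2.72×10^-3 + 3.74/1.87×10^-4 + 5.60/5.61×10^-3) = 0.2703 rad.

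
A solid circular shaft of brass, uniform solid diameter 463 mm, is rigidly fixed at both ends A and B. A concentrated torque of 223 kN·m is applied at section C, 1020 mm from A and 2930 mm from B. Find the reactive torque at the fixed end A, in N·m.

With uniform GJ and both ends fixed, compatibility θ_AC = θ_CB gives T_A·a = T_B·b, together with T_A + T_B = T₀.
T_A = T₀·b/(a+b) = 223000·2930/3950 = 165400 N·m; T_B = 57580 N·m.

165000 N·m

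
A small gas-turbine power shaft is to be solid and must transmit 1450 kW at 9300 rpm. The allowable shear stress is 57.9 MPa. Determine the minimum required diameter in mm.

ω = 2π·9300/60 = 973.9 rad/s, so T = P/ω = 1450×10³ / 973.9 = 1489 N·m.
For a solid shaft τ_max = 16T/(πd³), so d = (16T/(π τ_allow))^(1/3) = (16·1489/(π·5.79×10^7))^(1/3) = 0.05078 m.

50.8 mm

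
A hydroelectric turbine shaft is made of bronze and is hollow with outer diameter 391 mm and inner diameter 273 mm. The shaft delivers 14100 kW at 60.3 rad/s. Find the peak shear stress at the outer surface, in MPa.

26.1 MPa

ω = 60.3 rad/s, so T = P/ω = 14100×10³ / 60.30 = 233800 N·m.
J = π(d_o⁴ − d_i⁴)/32 = π(0.391⁴ − 0.273⁴)/32 = 1.749×10^-3 m⁴.
τ_max = T·r/J = 233800 × 0.196 / 1.749×10^-3 = 2.613×10^7 Pa.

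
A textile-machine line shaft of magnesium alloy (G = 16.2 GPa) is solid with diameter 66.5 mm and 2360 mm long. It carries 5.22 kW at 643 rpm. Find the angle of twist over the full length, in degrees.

0.337°

ω = 2π·643/60 = 67.33 rad/s, so T = P/ω = 5.22×10³ / 67.33 = 77.52 N·m.
J = πd⁴/32 = π(0.0665)⁴/32 = 1.920×10^-6 m⁴.
θ = T·L/(G·J) = 77.52 × 2.36 / (16.2×10⁹ × 1.920×10^-6) = 5.882×10^-3 rad.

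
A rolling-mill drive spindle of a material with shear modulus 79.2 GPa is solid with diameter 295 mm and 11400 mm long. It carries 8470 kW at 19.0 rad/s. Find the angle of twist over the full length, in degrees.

ω = 19.0 rad/s, so T = P/ω = 8470×10³ / 19.00 = 445800 N·m.
J = πd⁴/32 = π(0.295)⁴/32 = 7.435×10^-4 m⁴.
θ = T·L/(G·J) = 445800 × 11.4 / (79.2×10⁹ × 7.435×10^-4) = 0.08630 rad.

4.94°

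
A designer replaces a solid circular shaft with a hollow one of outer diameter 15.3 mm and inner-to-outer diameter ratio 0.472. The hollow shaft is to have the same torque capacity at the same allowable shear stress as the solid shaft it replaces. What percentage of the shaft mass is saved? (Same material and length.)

19.6 %

Equal τ_max and T ⇒ the solid shaft needs d_s³ = d_o³(1−k⁴), so d_s = 15.3·(1−0.472⁴)^(1/3) = 15.04 mm.
Area ratio A_h/A_s = d_o²(1−k²)/d_s² = (1−k²)/(1−k⁴)^(2/3) = 0.8040.
Mass saving = 1 − 0.8040 = 19.6 %.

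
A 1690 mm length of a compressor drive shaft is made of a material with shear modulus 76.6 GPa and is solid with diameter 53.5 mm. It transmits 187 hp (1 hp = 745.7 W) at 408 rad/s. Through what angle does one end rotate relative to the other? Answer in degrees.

0.537°

ω = 408 rad/s, so T = P/ω = 187×745.7 / 408.0 = 341.8 N·m.
J = πd⁴/32 = π(0.0535)⁴/32 = 8.043×10^-7 m⁴.
θ = T·L/(G·J) = 341.8 × 1.69 / (76.6×10⁹ × 8.043×10^-7) = 9.375×10^-3 rad.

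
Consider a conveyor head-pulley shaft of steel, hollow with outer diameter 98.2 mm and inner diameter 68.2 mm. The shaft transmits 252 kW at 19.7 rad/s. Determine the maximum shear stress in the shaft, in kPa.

89700 kPa

ω = 19.7 rad/s, so T = P/ω = 252×10³ / 19.70 = 12790 N·m.
J = π(d_o⁴ − d_i⁴)/32 = π(0.0982⁴ − 0.0682⁴)/32 = 7.006×10^-6 m⁴.
τ_max = T·r/J = 12790 × 0.0491 / 7.006×10^-6 = 8.965×10^7 Pa.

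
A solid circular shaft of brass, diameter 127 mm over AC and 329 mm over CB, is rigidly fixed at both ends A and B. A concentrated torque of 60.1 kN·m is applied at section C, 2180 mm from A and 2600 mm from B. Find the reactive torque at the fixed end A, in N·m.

Compatibility: T_A·a/J_AC = T_B·b/J_CB with T_A + T_B = T₀.
J_AC = 2.55×10^-5 m⁴, J_CB = 1.15×10^-3 m⁴, so T_A = T₀·(J_AC/a)/((J_AC/a)+(J_CB/b)) = 1550 N·m, T_B = 58550 N·m.

1550 N·m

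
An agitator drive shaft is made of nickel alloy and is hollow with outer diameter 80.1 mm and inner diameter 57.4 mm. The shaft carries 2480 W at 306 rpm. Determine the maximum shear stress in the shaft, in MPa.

1.04 MPa

ω = 2π·306/60 = 32.04 rad/s, so T = P/ω = 2480 / 32.04 = 77.39 N·m.
J = π(d_o⁴ − d_i⁴)/32 = π(0.0801⁴ − 0.0574⁴)/32 = 2.976×10^-6 m⁴.
τ_max = T·r/J = 77.39 × 0.0400 / 2.976×10^-6 = 1.042×10^6 Pa.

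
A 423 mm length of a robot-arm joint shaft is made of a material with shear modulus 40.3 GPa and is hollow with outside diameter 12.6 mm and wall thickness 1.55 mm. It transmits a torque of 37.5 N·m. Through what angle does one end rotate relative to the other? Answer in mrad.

235 mrad

J = π(d_o⁴ − d_i⁴)/32 = π(0.0126⁴ − 0.00950⁴)/32 = 1.675×10^-9 m⁴.
θ = T·L/(G·J) = 37.50 × 0.423 / (40.3×10⁹ × 1.675×10^-9) = 0.2350 rad.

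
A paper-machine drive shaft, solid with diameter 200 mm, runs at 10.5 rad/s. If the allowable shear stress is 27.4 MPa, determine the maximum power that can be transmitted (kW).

J = πd⁴/32 = π(0.200)⁴/32 = 1.571×10^-4 m⁴.
T_max = τ_allow·J/r = 2.74×10^7 × 1.571×10^-4 / 0.100 = 43040 N·m.
ω = 10.5 rad/s, so P_max = T_max·ω = 4.519×10^5 W.

452 kW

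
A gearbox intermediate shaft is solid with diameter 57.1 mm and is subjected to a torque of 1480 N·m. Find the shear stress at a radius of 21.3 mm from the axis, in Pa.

J = πd⁴/32 = π(0.0571)⁴/32 = 1.044×10^-6 m⁴.
Shear stress varies linearly with radius: τ = T·r/J = 1480 × 0.0213 / 1.044×10^-6 = 3.021×10^7 Pa.

3.02e7 Pa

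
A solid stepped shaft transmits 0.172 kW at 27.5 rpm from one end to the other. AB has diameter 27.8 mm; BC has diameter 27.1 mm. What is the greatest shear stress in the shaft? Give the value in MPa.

15.3 MPa

ω = 2π·27.5/60 = 2.880 rad/s, so T = P/ω = 0.172×10³ / 2.880 = 59.73 N·m.
Under the same torque, τ_max = 16T/(πd³) is largest where d is smallest — segment BC (d = 27.1 mm).
τ_max = 16·59.73/(π·(0.0271)³) = 1.528×10^7 Pa.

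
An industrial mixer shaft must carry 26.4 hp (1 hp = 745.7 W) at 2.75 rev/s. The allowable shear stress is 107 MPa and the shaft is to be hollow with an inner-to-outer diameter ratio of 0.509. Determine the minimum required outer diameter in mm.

38.7 mm

ω = 2π·2.75 = 17.28 rad/s, so T = P/ω = 26.4×745.7 / 17.28 = 1139 N·m.
For a hollow shaft with d_i/d_o = 0.509: τ_max = 16T/(π d_o³ (1−k⁴)), so d_o = [16T/(π τ_allow (1−k⁴))]^(1/3) = [16·1139/(π·1.07×10^8·0.9329)]^(1/3) = 0.03874 m.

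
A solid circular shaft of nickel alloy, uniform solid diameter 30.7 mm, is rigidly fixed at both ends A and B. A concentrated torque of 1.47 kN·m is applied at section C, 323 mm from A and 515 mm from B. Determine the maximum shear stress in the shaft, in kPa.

With uniform GJ and both ends fixed, compatibility θ_AC = θ_CB gives T_A·a = T_B·b, together with T_A + T_B = T₀.
T_A = T₀·b/(a+b) = 1470·515/838.0 = 903.4 N·m; T_B = 566.6 N·m.
τ in each portion: τ_AC = 1.59×10^8 Pa, τ_CB = 9.97×10^7 Pa; maximum is in AC.
τ_max = T_AC·r/J = 903.4·0.0153/8.72×10^-8 = 1.590×10^8 Pa.

159000 kPa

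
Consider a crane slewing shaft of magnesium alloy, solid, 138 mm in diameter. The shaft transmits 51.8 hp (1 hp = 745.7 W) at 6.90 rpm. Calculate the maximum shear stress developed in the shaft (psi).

ω = 2π·6.90/60 = 0.7226 rad/s, so T = P/ω = 51.8×745.7 / 0.7226 = 53460 N·m.
J = πd⁴/32 = π(0.138)⁴/32 = 3.561×10^-5 m⁴.
τ_max = T·r/J = 53460 × 0.0690 / 3.561×10^-5 = 1.036×10^8 Pa.

15000 psi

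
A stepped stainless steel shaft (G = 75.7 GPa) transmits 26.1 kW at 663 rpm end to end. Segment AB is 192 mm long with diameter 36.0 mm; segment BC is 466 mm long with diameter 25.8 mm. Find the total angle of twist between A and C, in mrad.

ω = 2π·663/60 = 69.43 rad/s, so T = P/ω = 26.1×10³ / 69.43 = 375.9 N·m.
J_AB = π(0.0360)⁴/32 = 1.65×10^-7 m⁴; J_BC = π(0.0258)⁴/32 = 4.35×10^-8 m⁴.
θ = (T/G)·Σ L_i/J_i = (375.9/75.7×10⁹)·(0.192/1.65×10^-7 + 0.466/4.35×10^-8) = 0.05898 rad.

59.0 mrad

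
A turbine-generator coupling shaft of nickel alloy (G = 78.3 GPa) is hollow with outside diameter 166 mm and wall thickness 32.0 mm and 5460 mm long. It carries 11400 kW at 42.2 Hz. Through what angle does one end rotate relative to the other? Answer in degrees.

ω = 2π·42.2 = 265.2 rad/s, so T = P/ω = 11400×10³ / 265.2 = 42990 N·m.
J = π(d_o⁴ − d_i⁴)/32 = π(0.166⁴ − 0.102⁴)/32 = 6.392×10^-5 m⁴.
θ = T·L/(G·J) = 42990 × 5.46 / (78.3×10⁹ × 6.392×10^-5) = 0.04690 rad.

2.69°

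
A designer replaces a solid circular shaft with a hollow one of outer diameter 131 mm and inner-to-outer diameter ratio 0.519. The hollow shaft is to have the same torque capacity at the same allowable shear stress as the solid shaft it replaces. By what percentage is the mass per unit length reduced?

23.2 %

Equal τ_max and T ⇒ the solid shaft needs d_s³ = d_o³(1−k⁴), so d_s = 131·(1−0.519⁴)^(1/3) = 127.8 mm.
Area ratio A_h/A_s = d_o²(1−k²)/d_s² = (1−k²)/(1−k⁴)^(2/3) = 0.7683.
Mass saving = 1 − 0.7683 = 23.2 %.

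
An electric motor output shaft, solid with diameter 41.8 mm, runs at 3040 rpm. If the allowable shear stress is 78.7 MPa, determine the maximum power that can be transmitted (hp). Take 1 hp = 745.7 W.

482 hp

J = πd⁴/32 = π(0.0418)⁴/32 = 2.997×10^-7 m⁴.
T_max = τ_allow·J/r = 7.87×10^7 × 2.997×10^-7 / 0.0209 = 1129 N·m.
ω = 2π·3040/60 = 318.3 rad/s, so P_max = T_max·ω = 3.593×10^5 W.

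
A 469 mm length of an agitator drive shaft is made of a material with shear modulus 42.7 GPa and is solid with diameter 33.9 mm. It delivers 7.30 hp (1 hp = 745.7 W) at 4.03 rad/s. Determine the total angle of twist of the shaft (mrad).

ω = 4.03 rad/s, so T = P/ω = 7.30×745.7 / 4.030 = 1351 N·m.
J = πd⁴/32 = π(0.0339)⁴/32 = 1.297×10^-7 m⁴.
θ = T·L/(G·J) = 1351 × 0.469 / (42.7×10⁹ × 1.297×10^-7) = 0.1144 rad.

114 mrad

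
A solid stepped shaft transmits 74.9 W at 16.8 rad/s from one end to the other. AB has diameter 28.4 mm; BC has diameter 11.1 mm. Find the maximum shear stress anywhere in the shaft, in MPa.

ω = 16.8 rad/s, so T = P/ω = 74.9 / 16.80 = 4.458 N·m.
Under the same torque, τ_max = 16T/(πd³) is largest where d is smallest — segment BC (d = 11.1 mm).
τ_max = 16·4.458/(π·(0.0111)³) = 1.660×10^7 Pa.

16.6 MPa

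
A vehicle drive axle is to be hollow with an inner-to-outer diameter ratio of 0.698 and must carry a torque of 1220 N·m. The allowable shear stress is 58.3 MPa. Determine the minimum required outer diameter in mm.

51.9 mm

For a hollow shaft with d_i/d_o = 0.698: τ_max = 16T/(π d_o³ (1−k⁴)), so d_o = [16T/(π τ_allow (1−k⁴))]^(1/3) = [16·1220/(π·5.83×10^7·0.7626)]^(1/3) = 0.05189 m.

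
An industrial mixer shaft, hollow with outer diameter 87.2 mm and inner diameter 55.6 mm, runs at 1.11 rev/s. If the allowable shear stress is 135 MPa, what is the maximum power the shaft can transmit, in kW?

J = π(d_o⁴ − d_i⁴)/32 = π(0.0872⁴ − 0.0556⁴)/32 = 4.738×10^-6 m⁴.
T_max = τ_allow·J/r = 1.35×10^8 × 4.738×10^-6 / 0.0436 = 14670 N·m.
ω = 2π·1.11 = 6.974 rad/s, so P_max = T_max·ω = 1.023×10^5 W.

102 kW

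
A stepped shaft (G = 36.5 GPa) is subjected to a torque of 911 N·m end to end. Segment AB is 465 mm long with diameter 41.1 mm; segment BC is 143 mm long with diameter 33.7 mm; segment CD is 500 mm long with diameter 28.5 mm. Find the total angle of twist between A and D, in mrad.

262 mrad

J_AB = π(0.0411)⁴/32 = 2.80×10^-7 m⁴; J_BC = π(0.0337)⁴/32 = 1.27×10^-7 m⁴; J_CD = π(0.0285)⁴/32 = 6.48×10^-8 m⁴.
θ = (T/G)·Σ L_i/J_i = (911.0/36.5×10⁹)·(0.465/2.80×10^-7 + 0.143/1.27×10^-7 + 0.500/6.48×10^-8) = 0.2623 rad.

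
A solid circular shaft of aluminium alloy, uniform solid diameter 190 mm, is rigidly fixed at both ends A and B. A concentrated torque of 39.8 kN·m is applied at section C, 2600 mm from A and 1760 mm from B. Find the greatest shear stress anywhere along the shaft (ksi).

2.56 ksi

With uniform GJ and both ends fixed, compatibility θ_AC = θ_CB gives T_A·a = T_B·b, together with T_A + T_B = T₀.
T_A = T₀·b/(a+b) = 39800·1760/4360 = 16070 N·m; T_B = 23730 N·m.
τ in each portion: τ_AC = 1.19×10^7 Pa, τ_CB = 1.76×10^7 Pa; maximum is in CB.
τ_max = T_CB·r/J = 23730·0.0950/1.28×10^-4 = 1.762×10^7 Pa.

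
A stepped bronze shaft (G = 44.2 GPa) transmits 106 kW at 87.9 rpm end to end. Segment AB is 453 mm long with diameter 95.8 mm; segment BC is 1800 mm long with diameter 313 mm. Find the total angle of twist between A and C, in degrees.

0.846°

ω = 2π·87.9/60 = 9.205 rad/s, so T = P/ω = 106×10³ / 9.205 = 11520 N·m.
J_AB = π(0.0958)⁴/32 = 8.27×10^-6 m⁴; J_BC = π(0.313)⁴/32 = 9.42×10^-4 m⁴.
θ = (T/G)·Σ L_i/J_i = (11520/44.2×10⁹)·(0.453/8.27×10^-6 + 1.80/9.42×10^-4) = 0.01477 rad.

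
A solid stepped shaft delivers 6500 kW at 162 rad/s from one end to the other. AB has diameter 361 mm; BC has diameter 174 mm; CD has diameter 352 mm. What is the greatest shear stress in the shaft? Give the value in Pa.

3.88e7 Pa

ω = 162 rad/s, so T = P/ω = 6500×10³ / 162.0 = 40120 N·m.
Under the same torque, τ_max = 16T/(πd³) is largest where d is smallest — segment BC (d = 174 mm).
τ_max = 16·40120/(π·(0.174)³) = 3.879×10^7 Pa.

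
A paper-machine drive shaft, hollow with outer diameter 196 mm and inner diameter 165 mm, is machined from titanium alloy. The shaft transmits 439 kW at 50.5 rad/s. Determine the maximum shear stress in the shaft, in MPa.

ω = 50.5 rad/s, so T = P/ω = 439×10³ / 50.50 = 8693 N·m.
J = π(d_o⁴ − d_i⁴)/32 = π(0.196⁴ − 0.165⁴)/32 = 7.212×10^-5 m⁴.
τ_max = T·r/J = 8693 × 0.0980 / 7.212×10^-5 = 1.181×10^7 Pa.

11.8 MPa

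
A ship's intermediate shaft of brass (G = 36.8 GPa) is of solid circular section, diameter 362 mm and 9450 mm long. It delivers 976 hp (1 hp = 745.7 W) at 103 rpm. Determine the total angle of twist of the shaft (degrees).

ω = 2π·103/60 = 10.79 rad/s, so T = P/ω = 976×745.7 / 10.79 = 67480 N·m.
J = πd⁴/32 = π(0.362)⁴/32 = 1.686×10^-3 m⁴.
θ = T·L/(G·J) = 67480 × 9.45 / (36.8×10⁹ × 1.686×10^-3) = 0.01028 rad.

0.589°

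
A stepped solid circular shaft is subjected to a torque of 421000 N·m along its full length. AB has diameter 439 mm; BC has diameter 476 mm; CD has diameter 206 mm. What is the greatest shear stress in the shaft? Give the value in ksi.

35.6 ksi

Under the same torque, τ_max = 16T/(πd³) is largest where d is smallest — segment CD (d = 206 mm).
τ_max = 16·421000/(π·(0.206)³) = 2.453×10^8 Pa.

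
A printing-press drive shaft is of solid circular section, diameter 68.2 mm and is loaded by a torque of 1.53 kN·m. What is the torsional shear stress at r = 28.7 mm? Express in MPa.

20.7 MPa

J = πd⁴/32 = π(0.0682)⁴/32 = 2.124×10^-6 m⁴.
Shear stress varies linearly with radius: τ = T·r/J = 1530 × 0.0287 / 2.124×10^-6 = 2.067×10^7 Pa.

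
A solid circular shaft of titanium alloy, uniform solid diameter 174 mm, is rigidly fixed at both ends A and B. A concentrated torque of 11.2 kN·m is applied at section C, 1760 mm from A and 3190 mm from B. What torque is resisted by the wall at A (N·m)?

7220 N·m

With uniform GJ and both ends fixed, compatibility θ_AC = θ_CB gives T_A·a = T_B·b, together with T_A + T_B = T₀.
T_A = T₀·b/(a+b) = 11200·3190/4950 = 7218 N·m; T_B = 3982 N·m.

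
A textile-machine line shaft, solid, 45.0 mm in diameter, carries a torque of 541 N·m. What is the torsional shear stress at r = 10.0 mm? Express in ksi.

J = πd⁴/32 = π(0.0450)⁴/32 = 4.026×10^-7 m⁴.
Shear stress varies linearly with radius: τ = T·r/J = 541.0 × 0.0100 / 4.026×10^-7 = 1.344×10^7 Pa.

1.95 ksi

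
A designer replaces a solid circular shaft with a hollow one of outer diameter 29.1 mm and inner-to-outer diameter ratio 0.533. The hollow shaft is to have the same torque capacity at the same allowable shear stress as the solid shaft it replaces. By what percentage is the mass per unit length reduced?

24.3 %

Equal τ_max and T ⇒ the solid shaft needs d_s³ = d_o³(1−k⁴), so d_s = 29.1·(1−0.533⁴)^(1/3) = 28.30 mm.
Area ratio A_h/A_s = d_o²(1−k²)/d_s² = (1−k²)/(1−k⁴)^(2/3) = 0.7572.
Mass saving = 1 − 0.7572 = 24.3 %.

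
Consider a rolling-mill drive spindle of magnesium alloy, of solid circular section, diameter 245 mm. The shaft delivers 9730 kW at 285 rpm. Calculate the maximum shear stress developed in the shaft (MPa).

ω = 2π·285/60 = 29.85 rad/s, so T = P/ω = 9730×10³ / 29.85 = 326000 N·m.
J = πd⁴/32 = π(0.245)⁴/32 = 3.537×10^-4 m⁴.
τ_max = T·r/J = 326000 × 0.122 / 3.537×10^-4 = 1.129×10^8 Pa.

113 MPa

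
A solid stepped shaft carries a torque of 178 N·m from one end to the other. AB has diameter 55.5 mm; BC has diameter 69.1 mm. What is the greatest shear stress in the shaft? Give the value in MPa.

Under the same torque, τ_max = 16T/(πd³) is largest where d is smallest — segment AB (d = 55.5 mm).
τ_max = 16·178.0/(π·(0.0555)³) = 5.303×10^6 Pa.

5.30 MPa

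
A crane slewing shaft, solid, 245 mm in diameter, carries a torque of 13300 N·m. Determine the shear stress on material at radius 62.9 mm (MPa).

2.37 MPa

J = πd⁴/32 = π(0.245)⁴/32 = 3.537×10^-4 m⁴.
Shear stress varies linearly with radius: τ = T·r/J = 13300 × 0.0629 / 3.537×10^-4 = 2.365×10^6 Pa.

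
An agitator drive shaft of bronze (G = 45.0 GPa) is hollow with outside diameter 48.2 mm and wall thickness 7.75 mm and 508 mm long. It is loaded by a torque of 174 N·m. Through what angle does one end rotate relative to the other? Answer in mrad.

4.70 mrad

J = π(d_o⁴ − d_i⁴)/32 = π(0.0482⁴ − 0.0327⁴)/32 = 4.176×10^-7 m⁴.
θ = T·L/(G·J) = 174.0 × 0.508 / (45.0×10⁹ × 4.176×10^-7) = 4.703×10^-3 rad.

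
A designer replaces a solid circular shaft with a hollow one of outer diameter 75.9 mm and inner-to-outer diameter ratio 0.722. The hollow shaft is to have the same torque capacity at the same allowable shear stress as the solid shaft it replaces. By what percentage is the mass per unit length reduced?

40.9 %

Equal τ_max and T ⇒ the solid shaft needs d_s³ = d_o³(1−k⁴), so d_s = 75.9·(1−0.722⁴)^(1/3) = 68.29 mm.
Area ratio A_h/A_s = d_o²(1−k²)/d_s² = (1−k²)/(1−k⁴)^(2/3) = 0.5914.
Mass saving = 1 − 0.5914 = 40.9 %.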